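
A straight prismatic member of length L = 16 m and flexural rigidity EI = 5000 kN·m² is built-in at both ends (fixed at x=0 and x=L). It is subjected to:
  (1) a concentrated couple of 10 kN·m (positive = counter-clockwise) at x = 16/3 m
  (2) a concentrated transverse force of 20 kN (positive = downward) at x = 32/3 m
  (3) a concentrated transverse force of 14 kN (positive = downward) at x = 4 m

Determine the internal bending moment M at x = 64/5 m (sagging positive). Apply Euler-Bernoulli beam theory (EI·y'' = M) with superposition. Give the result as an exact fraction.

M(64/5) = -17/6 kN·m

Load 1 — applied couple M₀=10 kN·m at a=16/3 m (b=L-a=32/3):
  M_1 = R_Ax - M_A - M₀  [x>a] with R_A=5/6, M_A=0 = (5/6)·(64/5) - 0 - 10 = 2/3 kN·m
Load 2 — point force P=20 kN at a=32/3 m (b=L-a=16/3):
  M_2 = Pa²(a+3b)(L-x)/L³ - Pa²b/L²  [x>a] = 20·(32/3)²·((32/3)+3·(16/3))·(16-(64/5))/16³ - 20·(32/3)²·(16/3)/16² = 0 kN·m
Load 3 — point force P=14 kN at a=4 m (b=L-a=12):
  M_3 = Pa²(a+3b)(L-x)/L³ - Pa²b/L²  [x>a] = 14·4²·(4+3·12)·(16-(64/5))/16³ - 14·4²·12/16² = -7/2 kN·m
Superposition: M = Σ M_i = -17/6 kN·m ≈ -2.833333 kN·m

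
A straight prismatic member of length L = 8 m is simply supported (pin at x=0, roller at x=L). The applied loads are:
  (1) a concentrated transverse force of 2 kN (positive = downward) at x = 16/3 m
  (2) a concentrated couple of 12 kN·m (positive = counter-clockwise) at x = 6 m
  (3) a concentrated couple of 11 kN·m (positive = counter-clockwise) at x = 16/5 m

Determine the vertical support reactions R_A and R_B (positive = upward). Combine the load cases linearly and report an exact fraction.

R_A = 85/24 kN, R_B = -37/24 kN

Load 1 — point force P=2 kN at a=16/3 m (b=L-a=8/3):
  R_A = Pb/L = 2·(8/3)/8 = 2/3 kN
  R_B = Pa/L = 2·(16/3)/8 = 4/3 kN
Load 2 — applied couple M₀=12 kN·m at a=6 m (b=L-a=2):
  R_A = M₀/L = 12/8 = 3/2 kN
  R_B = -M₀/L = -12/8 = -3/2 kN
Load 3 — applied couple M₀=11 kN·m at a=16/5 m (b=L-a=24/5):
  R_A = M₀/L = 11/8 kN
  R_B = -M₀/L = -11/8 kN
Superposition: R_A = 85/24 kN, R_B = -37/24 kN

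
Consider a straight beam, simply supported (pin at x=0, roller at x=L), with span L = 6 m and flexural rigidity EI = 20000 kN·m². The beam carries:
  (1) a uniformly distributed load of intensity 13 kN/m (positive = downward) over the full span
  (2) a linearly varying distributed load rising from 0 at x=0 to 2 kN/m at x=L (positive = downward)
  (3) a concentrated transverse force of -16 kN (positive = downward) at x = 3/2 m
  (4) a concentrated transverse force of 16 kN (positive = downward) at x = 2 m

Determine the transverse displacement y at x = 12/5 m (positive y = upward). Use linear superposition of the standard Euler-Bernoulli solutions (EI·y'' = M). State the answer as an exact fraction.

Load 1 — uniform load w=13 kN/m over full span:
  y_1 = -wx(L³-2Lx²+x³)/(24EI) = -13·(12/5)·(6³-2·6·(12/5)²+(12/5)³)/(24·20000) = -32643/3125000 m
Load 2 — triangular load w₀=2 kN/m (0→w₀ over full span):
  y_2 = -w₀x(7L⁴-10L²x²+3x⁴)/(360LEI) = -2·(12/5)·(7·6⁴-10·6²·(12/5)²+3·(12/5)⁴)/(360·6·20000) = -30807/39062500 m
Load 3 — point force P=-16 kN at a=3/2 m (b=L-a=9/2):
  y_3 = -Pa(L-x)(2Lx-a²-x²)/(6LEI)  [x>a] = -(-16)·(3/2)·(6-(12/5))·(2·6·(12/5)-(3/2)²-(12/5)²)/(6·6·20000) = 6237/2500000 m
Load 4 — point force P=16 kN at a=2 m (b=L-a=4):
  y_4 = -Pa(L-x)(2Lx-a²-x²)/(6LEI)  [x>a] = -16·2·(6-(12/5))·(2·6·(12/5)-2²-(12/5)²)/(6·6·20000) = -238/78125 m
Superposition: y = Σ y_i = -3683131/312500000 m ≈ -0.011786 m

y(12/5) = -3683131/312500000 m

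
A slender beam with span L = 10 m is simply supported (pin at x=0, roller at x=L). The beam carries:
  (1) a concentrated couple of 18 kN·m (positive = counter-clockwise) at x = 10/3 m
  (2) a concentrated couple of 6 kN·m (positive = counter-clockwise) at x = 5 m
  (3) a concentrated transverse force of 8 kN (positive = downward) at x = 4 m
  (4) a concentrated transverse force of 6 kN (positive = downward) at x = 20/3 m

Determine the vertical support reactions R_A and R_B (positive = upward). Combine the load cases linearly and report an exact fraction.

R_A = 46/5 kN, R_B = 24/5 kN

Load 1 — applied couple M₀=18 kN·m at a=10/3 m (b=L-a=20/3):
  R_A = M₀/L = 18/10 = 9/5 kN
  R_B = -M₀/L = -18/10 = -9/5 kN
Load 2 — applied couple M₀=6 kN·m at a=5 m (b=L-a=5):
  R_A = M₀/L = 6/10 = 3/5 kN
  R_B = -M₀/L = -6/10 = -3/5 kN
Load 3 — point force P=8 kN at a=4 m (b=L-a=6):
  R_A = Pb/L = 8·6/10 = 24/5 kN
  R_B = Pa/L = 8·4/10 = 16/5 kN
Load 4 — point force P=6 kN at a=20/3 m (b=L-a=10/3):
  R_A = Pb/L = 6·(10/3)/10 = 2 kN
  R_B = Pa/L = 6·(20/3)/10 = 4 kN
Superposition: R_A = 46/5 kN, R_B = 24/5 kN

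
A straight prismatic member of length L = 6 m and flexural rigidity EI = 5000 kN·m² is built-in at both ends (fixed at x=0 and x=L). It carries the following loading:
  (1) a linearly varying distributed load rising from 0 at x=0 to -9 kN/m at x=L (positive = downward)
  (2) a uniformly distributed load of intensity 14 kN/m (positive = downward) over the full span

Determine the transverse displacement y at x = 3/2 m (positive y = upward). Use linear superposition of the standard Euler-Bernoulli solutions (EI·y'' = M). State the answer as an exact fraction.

y(3/2) = -48357/12800000 m

Load 1 — triangular load w₀=-9 kN/m (0→w₀ over full span):
  y_1 = -w₀x²(L-x)²(x+2L)/(120LEI) = -(-9)·(3/2)²·(6-(3/2))²·((3/2)+2·6)/(120·6·5000) = 19683/12800000 m
Load 2 — uniform load w=14 kN/m over full span:
  y_2 = -wx²(L-x)²/(24EI) = -14·(3/2)²·(6-(3/2))²/(24·5000) = -1701/320000 m
Superposition: y = Σ y_i = -48357/12800000 m ≈ -0.003778 m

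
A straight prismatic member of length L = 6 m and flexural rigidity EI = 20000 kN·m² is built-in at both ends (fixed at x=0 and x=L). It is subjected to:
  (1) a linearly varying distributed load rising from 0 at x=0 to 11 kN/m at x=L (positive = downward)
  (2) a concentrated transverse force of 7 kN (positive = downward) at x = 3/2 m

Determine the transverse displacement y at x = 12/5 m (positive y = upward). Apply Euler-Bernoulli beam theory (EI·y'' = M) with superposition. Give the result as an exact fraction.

Load 1 — triangular load w₀=11 kN/m (0→w₀ over full span):
  y_1 = -w₀x²(L-x)²(x+2L)/(120LEI) = -11·(12/5)²·(6-(12/5))²·((12/5)+2·6)/(120·6·20000) = -8019/9765625 m
Load 2 — point force P=7 kN at a=3/2 m (b=L-a=9/2):
  y_2 = -Pa²(L-x)²(3bL-(3b+a)(L-x))/(6L³EI)  [x>a] = -7·(3/2)²·(6-(12/5))²·(3·(9/2)·6-(3·(9/2)+(3/2))·(6-(12/5)))/(6·6³·20000) = -1701/8000000 m
Superposition: y = Σ y_i = -5168853/5000000000 m ≈ -0.001034 m

y(12/5) = -5168853/5000000000 m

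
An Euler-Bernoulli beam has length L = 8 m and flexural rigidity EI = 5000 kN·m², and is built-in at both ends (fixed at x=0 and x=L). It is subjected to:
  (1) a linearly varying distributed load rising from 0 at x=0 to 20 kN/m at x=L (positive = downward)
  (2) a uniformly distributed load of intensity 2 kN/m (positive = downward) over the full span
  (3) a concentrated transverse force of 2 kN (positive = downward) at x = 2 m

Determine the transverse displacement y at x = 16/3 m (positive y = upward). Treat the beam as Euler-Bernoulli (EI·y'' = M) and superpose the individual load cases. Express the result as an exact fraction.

y(16/3) = -9881/455625 m

Load 1 — triangular load w₀=20 kN/m (0→w₀ over full span):
  y_1 = -w₀x²(L-x)²(x+2L)/(120LEI) = -20·(16/3)²·(8-(16/3))²·((16/3)+2·8)/(120·8·5000) = -8192/455625 m
Load 2 — uniform load w=2 kN/m over full span:
  y_2 = -wx²(L-x)²/(24EI) = -2·(16/3)²·(8-(16/3))²/(24·5000) = -512/151875 m
Load 3 — point force P=2 kN at a=2 m (b=L-a=6):
  y_3 = -Pa²(L-x)²(3bL-(3b+a)(L-x))/(6L³EI)  [x>a] = -2·2²·(8-(16/3))²·(3·6·8-(3·6+2)·(8-(16/3)))/(6·8³·5000) = -17/50625 m
Superposition: y = Σ y_i = -9881/455625 m ≈ -0.021687 m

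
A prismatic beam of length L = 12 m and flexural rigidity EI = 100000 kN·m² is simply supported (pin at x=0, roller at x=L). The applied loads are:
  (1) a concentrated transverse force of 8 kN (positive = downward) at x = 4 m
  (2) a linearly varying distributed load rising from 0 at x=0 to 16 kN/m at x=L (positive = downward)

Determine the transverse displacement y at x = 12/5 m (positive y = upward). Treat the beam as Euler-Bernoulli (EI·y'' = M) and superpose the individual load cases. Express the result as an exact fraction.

y(12/5) = -2015296/146484375 m

Load 1 — point force P=8 kN at a=4 m (b=L-a=8):
  y_1 = -Pbx(L²-b²-x²)/(6LEI)  [x≤a] = -8·8·(12/5)·(12²-8²-(12/5)²)/(6·12·100000) = -1856/1171875 m
Load 2 — triangular load w₀=16 kN/m (0→w₀ over full span):
  y_2 = -w₀x(7L⁴-10L²x²+3x⁴)/(360LEI) = -16·(12/5)·(7·12⁴-10·12²·(12/5)²+3·(12/5)⁴)/(360·12·100000) = -594432/48828125 m
Superposition: y = Σ y_i = -2015296/146484375 m ≈ -0.013758 m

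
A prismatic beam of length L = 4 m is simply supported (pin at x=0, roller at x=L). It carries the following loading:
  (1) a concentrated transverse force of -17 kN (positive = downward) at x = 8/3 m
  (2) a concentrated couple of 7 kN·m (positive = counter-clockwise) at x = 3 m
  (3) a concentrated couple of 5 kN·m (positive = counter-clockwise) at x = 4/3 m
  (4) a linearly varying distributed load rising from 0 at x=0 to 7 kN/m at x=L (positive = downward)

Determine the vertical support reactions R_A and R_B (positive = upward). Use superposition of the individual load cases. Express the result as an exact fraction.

Load 1 — point force P=-17 kN at a=8/3 m (b=L-a=4/3):
  R_A = Pb/L = (-17)·(4/3)/4 = -17/3 kN
  R_B = Pa/L = (-17)·(8/3)/4 = -34/3 kN
Load 2 — applied couple M₀=7 kN·m at a=3 m (b=L-a=1):
  R_A = M₀/L = 7/4 kN
  R_B = -M₀/L = -7/4 kN
Load 3 — applied couple M₀=5 kN·m at a=4/3 m (b=L-a=8/3):
  R_A = M₀/L = 5/4 kN
  R_B = -M₀/L = -5/4 kN
Load 4 — triangular load w₀=7 kN/m (0→w₀ over full span):
  R_A = w₀L/6 = 7·4/6 = 14/3 kN
  R_B = w₀L/3 = 7·4/3 = 28/3 kN
Superposition: R_A = 2 kN, R_B = -5 kN

R_A = 2 kN, R_B = -5 kN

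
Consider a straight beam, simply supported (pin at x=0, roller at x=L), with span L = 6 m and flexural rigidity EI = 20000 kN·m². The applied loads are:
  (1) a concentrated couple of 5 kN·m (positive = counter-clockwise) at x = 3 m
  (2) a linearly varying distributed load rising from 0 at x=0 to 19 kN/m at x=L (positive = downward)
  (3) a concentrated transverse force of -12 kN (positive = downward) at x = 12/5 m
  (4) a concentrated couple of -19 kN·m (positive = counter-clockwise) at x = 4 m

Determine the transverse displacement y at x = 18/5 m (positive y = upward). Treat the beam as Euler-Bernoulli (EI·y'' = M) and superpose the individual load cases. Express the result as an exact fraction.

y(18/5) = -1350543/312500000 m

Load 1 — applied couple M₀=5 kN·m at a=3 m (b=L-a=3):
  y_1 = (M₀x³/(6L)-M₀(x-a)²/2+C₁x)/EI  [x>a] with C₁=M₀(3b²-L²)/(6L)=-5/4 = (5·(18/5)³/(6·6)-5·((18/5)-3)²/2+(-5/4)·(18/5))/20000 = 27/500000 m
Load 2 — triangular load w₀=19 kN/m (0→w₀ over full span):
  y_2 = -w₀x(7L⁴-10L²x²+3x⁴)/(360LEI) = -19·(18/5)·(7·6⁴-10·6²·(18/5)²+3·(18/5)⁴)/(360·6·20000) = -75924/9765625 m
Load 3 — point force P=-12 kN at a=12/5 m (b=L-a=18/5):
  y_3 = -Pa(L-x)(2Lx-a²-x²)/(6LEI)  [x>a] = -(-12)·(12/5)·(6-(18/5))·(2·6·(18/5)-(12/5)²-(18/5)²)/(6·6·20000) = 918/390625 m
Load 4 — applied couple M₀=-19 kN·m at a=4 m (b=L-a=2):
  y_4 = (M₀x³/(6L)+C₁x)/EI  [x≤a] with C₁=M₀(3b²-L²)/(6L)=38/3 = ((-19)·(18/5)³/(6·6)+(38/3)·(18/5))/20000 = 1311/1250000 m
Superposition: y = Σ y_i = -1350543/312500000 m ≈ -0.004322 m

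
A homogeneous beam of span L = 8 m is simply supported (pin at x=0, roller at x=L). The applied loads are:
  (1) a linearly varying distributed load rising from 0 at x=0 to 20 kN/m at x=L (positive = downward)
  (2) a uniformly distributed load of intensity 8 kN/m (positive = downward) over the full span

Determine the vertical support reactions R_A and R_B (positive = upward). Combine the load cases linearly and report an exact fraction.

Load 1 — triangular load w₀=20 kN/m (0→w₀ over full span):
  R_A = w₀L/6 = 20·8/6 = 80/3 kN
  R_B = w₀L/3 = 20·8/3 = 160/3 kN
Load 2 — uniform load w=8 kN/m over full span:
  R_A = wL/2 = 8·8/2 = 32 kN
  R_B = wL/2 = 8·8/2 = 32 kN
Superposition: R_A = 176/3 kN, R_B = 256/3 kN

R_A = 176/3 kN, R_B = 256/3 kN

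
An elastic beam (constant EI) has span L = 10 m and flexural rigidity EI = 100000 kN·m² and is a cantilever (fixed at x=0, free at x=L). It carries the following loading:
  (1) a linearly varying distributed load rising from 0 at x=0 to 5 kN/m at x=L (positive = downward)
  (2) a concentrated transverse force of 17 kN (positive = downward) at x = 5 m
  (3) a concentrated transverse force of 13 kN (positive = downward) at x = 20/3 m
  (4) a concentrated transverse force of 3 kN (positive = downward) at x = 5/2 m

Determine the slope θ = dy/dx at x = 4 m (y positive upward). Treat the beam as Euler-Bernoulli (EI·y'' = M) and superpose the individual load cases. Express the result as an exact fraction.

Load 1 — triangular load w₀=5 kN/m (0→w₀ over full span):
  θ_1 = (w₀Lx²/4-w₀L²x/3-w₀x⁴/(24L))/EI = (5·10·4²/4-5·10²·4/3-5·4⁴/(24·10))/100000 = -59/12500 rad
Load 2 — point force P=17 kN at a=5 m (b=L-a=5):
  θ_2 = -Px(2a-x)/(2EI)  [x≤a] = -17·4·(2·5-4)/(2·100000) = -51/25000 rad
Load 3 — point force P=13 kN at a=20/3 m (b=L-a=10/3):
  θ_3 = -Px(2a-x)/(2EI)  [x≤a] = -13·4·(2·(20/3)-4)/(2·100000) = -91/37500 rad
Load 4 — point force P=3 kN at a=5/2 m (b=L-a=15/2):
  θ_4 = -Pa²/(2EI)  [x>a] = -3·(5/2)²/(2·100000) = -3/32000 rad
Superposition: θ = Σ θ_i = -22273/2400000 rad ≈ -0.009280 rad

θ(4) = -22273/2400000 rad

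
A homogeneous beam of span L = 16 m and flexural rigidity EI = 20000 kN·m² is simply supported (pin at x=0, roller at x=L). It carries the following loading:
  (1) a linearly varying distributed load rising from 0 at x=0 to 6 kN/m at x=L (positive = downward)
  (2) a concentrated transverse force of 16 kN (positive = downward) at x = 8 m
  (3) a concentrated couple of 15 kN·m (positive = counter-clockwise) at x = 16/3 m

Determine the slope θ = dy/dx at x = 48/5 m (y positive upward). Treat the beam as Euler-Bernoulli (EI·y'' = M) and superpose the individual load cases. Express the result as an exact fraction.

θ(48/5) = 24773/2343750 rad

Load 1 — triangular load w₀=6 kN/m (0→w₀ over full span):
  θ_1 = -w₀(7L⁴-30L²x²+15x⁴)/(360LEI) = -6·(7·16⁴-30·16²·(48/5)²+15·(48/5)⁴)/(360·16·20000) = 7424/1171875 rad
Load 2 — point force P=16 kN at a=8 m (b=L-a=8):
  θ_2 = -Pa(2L²-6Lx+3x²+a²)/(6LEI)  [x>a] = -16·8·(2·16²-6·16·(48/5)+3·(48/5)²+8²)/(6·16·20000) = 72/15625 rad
Load 3 — applied couple M₀=15 kN·m at a=16/3 m (b=L-a=32/3):
  θ_3 = (M₀x²/(2L)-M₀(x-a)+C₁)/EI  [x>a] with C₁=M₀(3b²-L²)/(6L)=40/3 = (15·(48/5)²/(2·16)-15·((48/5)-(16/3))+(40/3))/20000 = -7/18750 rad
Superposition: θ = Σ θ_i = 24773/2343750 rad ≈ 0.010570 rad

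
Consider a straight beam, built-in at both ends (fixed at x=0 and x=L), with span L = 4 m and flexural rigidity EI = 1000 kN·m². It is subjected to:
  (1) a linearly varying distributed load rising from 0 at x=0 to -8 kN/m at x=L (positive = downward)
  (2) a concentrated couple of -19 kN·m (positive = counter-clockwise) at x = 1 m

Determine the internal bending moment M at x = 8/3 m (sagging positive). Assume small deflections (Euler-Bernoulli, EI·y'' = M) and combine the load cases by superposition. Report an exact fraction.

M(8/3) = -6641/6480 kN·m

Load 1 — triangular load w₀=-8 kN/m (0→w₀ over full span):
  M_1 = 3w₀Lx/20 - w₀L²/30 - w₀x³/(6L) = 3·(-8)·4·(8/3)/20 - (-8)·4²/30 - (-8)·(8/3)³/(6·4) = -896/405 kN·m
Load 2 — applied couple M₀=-19 kN·m at a=1 m (b=L-a=3):
  M_2 = R_Ax - M_A - M₀  [x>a] with R_A=-171/32, M_A=57/16 = (-171/32)·(8/3) - (57/16) - (-19) = 19/16 kN·m
Superposition: M = Σ M_i = -6641/6480 kN·m ≈ -1.024846 kN·m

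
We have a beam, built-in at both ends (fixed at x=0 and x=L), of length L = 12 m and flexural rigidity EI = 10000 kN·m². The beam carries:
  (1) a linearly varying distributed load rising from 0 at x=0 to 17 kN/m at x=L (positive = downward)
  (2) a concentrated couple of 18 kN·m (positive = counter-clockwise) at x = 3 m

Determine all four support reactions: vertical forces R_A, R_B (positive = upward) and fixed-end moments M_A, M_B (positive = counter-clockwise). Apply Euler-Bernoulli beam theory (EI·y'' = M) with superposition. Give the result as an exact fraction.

R_A = 2583/80 kN, M_A = 3129/40 kN·m, R_B = 5577/80 kN, M_B = -4671/40 kN·m

Load 1 — triangular load w₀=17 kN/m (0→w₀ over full span):
  R_A = 3w₀L/20 = 3·17·12/20 = 153/5 kN
  M_A = w₀L²/30 = 17·12²/30 = 408/5 kN·m
  R_B = 7w₀L/20 = 7·17·12/20 = 357/5 kN
  M_B = -w₀L²/20 = -17·12²/20 = -612/5 kN·m
Load 2 — applied couple M₀=18 kN·m at a=3 m (b=L-a=9):
  R_A = 6M₀ab/L³ = 6·18·3·9/12³ = 27/16 kN
  M_A = M₀b(2a-b)/L² = 18·9·(2·3-9)/12² = -27/8 kN·m
  R_B = -6M₀ab/L³ = -6·18·3·9/12³ = -27/16 kN
  M_B = M₀a(2b-a)/L² = 18·3·(2·9-3)/12² = 45/8 kN·m
Superposition: R_A = 2583/80 kN, M_A = 3129/40 kN·m, R_B = 5577/80 kN, M_B = -4671/40 kN·m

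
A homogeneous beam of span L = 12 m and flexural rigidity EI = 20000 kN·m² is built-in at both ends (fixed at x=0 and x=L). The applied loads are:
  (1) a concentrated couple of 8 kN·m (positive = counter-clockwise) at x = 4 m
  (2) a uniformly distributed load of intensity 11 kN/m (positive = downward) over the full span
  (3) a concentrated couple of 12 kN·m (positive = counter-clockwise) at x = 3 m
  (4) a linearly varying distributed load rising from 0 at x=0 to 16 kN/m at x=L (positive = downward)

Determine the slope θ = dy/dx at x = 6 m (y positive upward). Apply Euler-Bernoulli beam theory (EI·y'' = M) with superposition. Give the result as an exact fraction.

Load 1 — applied couple M₀=8 kN·m at a=4 m (b=L-a=8):
  θ_1 = (R_Ax²/2 - M_Ax - M₀(x-a))/EI  [x>a] with R_A=8/9, M_A=0 = ((8/9)·6²/2 - 0·6 - 8·(6-4))/20000 = 0 rad
Load 2 — uniform load w=11 kN/m over full span:
  θ_2 = -wx(L-x)(L-2x)/(12EI) = -11·6·(12-6)·(12-2·6)/(12·20000) = 0 rad
Load 3 — applied couple M₀=12 kN·m at a=3 m (b=L-a=9):
  θ_3 = (R_Ax²/2 - M_Ax - M₀(x-a))/EI  [x>a] with R_A=9/8, M_A=-9/4 = ((9/8)·6²/2 - (-9/4)·6 - 12·(6-3))/20000 = -9/80000 rad
Load 4 — triangular load w₀=16 kN/m (0→w₀ over full span):
  θ_4 = -w₀(2x(L-x)(L-2x)(x+2L)+x²(L-x)²)/(120LEI) = -16·(2·6·(12-6)·(12-2·6)·(6+2·12)+6²·(12-6)²)/(120·12·20000) = -9/12500 rad
Superposition: θ = Σ θ_i = -333/400000 rad ≈ -0.000833 rad

θ(6) = -333/400000 rad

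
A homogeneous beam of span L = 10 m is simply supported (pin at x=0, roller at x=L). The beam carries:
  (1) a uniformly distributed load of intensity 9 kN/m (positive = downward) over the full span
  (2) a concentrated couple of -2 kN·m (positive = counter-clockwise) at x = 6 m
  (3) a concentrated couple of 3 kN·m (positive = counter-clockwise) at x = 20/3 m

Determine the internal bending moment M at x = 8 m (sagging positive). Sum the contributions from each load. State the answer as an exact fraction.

M(8) = 359/5 kN·m

Load 1 — uniform load w=9 kN/m over full span:
  M_1 = wx(L-x)/2 = 9·8·(10-8)/2 = 72 kN·m
Load 2 — applied couple M₀=-2 kN·m at a=6 m (b=L-a=4):
  M_2 = M₀x/L - M₀  [x>a] = (-2)·8/10 - (-2) = 2/5 kN·m
Load 3 — applied couple M₀=3 kN·m at a=20/3 m (b=L-a=10/3):
  M_3 = M₀x/L - M₀  [x>a] = 3·8/10 - 3 = -3/5 kN·m
Superposition: M = Σ M_i = 359/5 kN·m ≈ 71.800000 kN·m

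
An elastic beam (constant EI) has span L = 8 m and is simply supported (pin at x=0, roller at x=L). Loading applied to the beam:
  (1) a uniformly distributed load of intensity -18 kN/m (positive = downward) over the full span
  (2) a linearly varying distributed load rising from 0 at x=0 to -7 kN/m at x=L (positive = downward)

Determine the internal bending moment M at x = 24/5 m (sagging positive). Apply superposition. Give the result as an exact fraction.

Load 1 — uniform load w=-18 kN/m over full span:
  M_1 = wx(L-x)/2 = (-18)·(24/5)·(8-(24/5))/2 = -3456/25 kN·m
Load 2 — triangular load w₀=-7 kN/m (0→w₀ over full span):
  M_2 = w₀Lx/6 - w₀x³/(6L) = (-7)·8·(24/5)/6 - (-7)·(24/5)³/(6·8) = -3584/125 kN·m
Superposition: M = Σ M_i = -20864/125 kN·m ≈ -166.912000 kN·m

M(24/5) = -20864/125 kN·m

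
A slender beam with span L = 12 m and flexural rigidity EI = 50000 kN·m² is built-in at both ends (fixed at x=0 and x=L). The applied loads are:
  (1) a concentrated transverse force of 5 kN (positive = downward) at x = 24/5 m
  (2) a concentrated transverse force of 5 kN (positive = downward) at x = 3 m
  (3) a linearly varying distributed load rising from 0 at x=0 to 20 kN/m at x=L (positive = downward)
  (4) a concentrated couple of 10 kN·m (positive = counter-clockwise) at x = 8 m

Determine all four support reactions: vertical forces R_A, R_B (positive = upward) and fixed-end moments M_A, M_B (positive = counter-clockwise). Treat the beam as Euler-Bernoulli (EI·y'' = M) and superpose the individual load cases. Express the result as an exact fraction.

R_A = 320903/7200 kN, M_A = 139693/1200 kN·m, R_B = 615097/7200 kN, M_B = -61029/400 kN·m

Load 1 — point force P=5 kN at a=24/5 m (b=L-a=36/5):
  R_A = Pb²(3a+b)/L³ = 5·(36/5)²·(3·(24/5)+(36/5))/12³ = 81/25 kN
  M_A = Pab²/L² = 5·(24/5)·(36/5)²/12² = 216/25 kN·m
  R_B = Pa²(a+3b)/L³ = 5·(24/5)²·((24/5)+3·(36/5))/12³ = 44/25 kN
  M_B = -Pa²b/L² = -5·(24/5)²·(36/5)/12² = -144/25 kN·m
Load 2 — point force P=5 kN at a=3 m (b=L-a=9):
  R_A = Pb²(3a+b)/L³ = 5·9²·(3·3+9)/12³ = 135/32 kN
  M_A = Pab²/L² = 5·3·9²/12² = 135/16 kN·m
  R_B = Pa²(a+3b)/L³ = 5·3²·(3+3·9)/12³ = 25/32 kN
  M_B = -Pa²b/L² = -5·3²·9/12² = -45/16 kN·m
Load 3 — triangular load w₀=20 kN/m (0→w₀ over full span):
  R_A = 3w₀L/20 = 3·20·12/20 = 36 kN
  M_A = w₀L²/30 = 20·12²/30 = 96 kN·m
  R_B = 7w₀L/20 = 7·20·12/20 = 84 kN
  M_B = -w₀L²/20 = -20·12²/20 = -144 kN·m
Load 4 — applied couple M₀=10 kN·m at a=8 m (b=L-a=4):
  R_A = 6M₀ab/L³ = 6·10·8·4/12³ = 10/9 kN
  M_A = M₀b(2a-b)/L² = 10·4·(2·8-4)/12² = 10/3 kN·m
  R_B = -6M₀ab/L³ = -6·10·8·4/12³ = -10/9 kN
  M_B = M₀a(2b-a)/L² = 10·8·(2·4-8)/12² = 0 kN·m
Superposition: R_A = 320903/7200 kN, M_A = 139693/1200 kN·m, R_B = 615097/7200 kN, M_B = -61029/400 kN·m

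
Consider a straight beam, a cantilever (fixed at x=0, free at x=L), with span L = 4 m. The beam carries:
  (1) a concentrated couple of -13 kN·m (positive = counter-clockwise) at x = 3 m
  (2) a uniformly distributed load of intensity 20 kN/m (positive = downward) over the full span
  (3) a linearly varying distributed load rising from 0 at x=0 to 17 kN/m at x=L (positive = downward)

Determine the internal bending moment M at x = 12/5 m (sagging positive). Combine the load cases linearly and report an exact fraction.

M(12/5) = -21547/375 kN·m

Load 1 — applied couple M₀=-13 kN·m at a=3 m (b=L-a=1):
  M_1 = M₀  [x≤a] = (-13) = -13 kN·m
Load 2 — uniform load w=20 kN/m over full span:
  M_2 = -w(L-x)²/2 = -20·(4-(12/5))²/2 = -128/5 kN·m
Load 3 — triangular load w₀=17 kN/m (0→w₀ over full span):
  M_3 = w₀Lx/2 - w₀L²/3 - w₀x³/(6L) = 17·4·(12/5)/2 - 17·4²/3 - 17·(12/5)³/(6·4) = -7072/375 kN·m
Superposition: M = Σ M_i = -21547/375 kN·m ≈ -57.458667 kN·m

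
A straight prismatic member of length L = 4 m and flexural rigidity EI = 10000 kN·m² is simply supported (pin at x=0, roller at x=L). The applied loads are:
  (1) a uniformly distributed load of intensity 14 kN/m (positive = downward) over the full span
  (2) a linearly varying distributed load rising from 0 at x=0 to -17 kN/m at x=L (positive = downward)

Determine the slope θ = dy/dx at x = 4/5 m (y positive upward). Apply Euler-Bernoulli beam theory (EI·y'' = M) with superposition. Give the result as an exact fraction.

Load 1 — uniform load w=14 kN/m over full span:
  θ_1 = -w(L³-6Lx²+4x³)/(24EI) = -14·(4³-6·4·(4/5)²+4·(4/5)³)/(24·10000) = -231/78125 rad
Load 2 — triangular load w₀=-17 kN/m (0→w₀ over full span):
  θ_2 = -w₀(7L⁴-30L²x²+15x⁴)/(360LEI) = -(-17)·(7·4⁴-30·4²·(4/5)²+15·(4/5)⁴)/(360·4·10000) = 6188/3515625 rad
Superposition: θ = Σ θ_i = -4207/3515625 rad ≈ -0.001197 rad

θ(4/5) = -4207/3515625 rad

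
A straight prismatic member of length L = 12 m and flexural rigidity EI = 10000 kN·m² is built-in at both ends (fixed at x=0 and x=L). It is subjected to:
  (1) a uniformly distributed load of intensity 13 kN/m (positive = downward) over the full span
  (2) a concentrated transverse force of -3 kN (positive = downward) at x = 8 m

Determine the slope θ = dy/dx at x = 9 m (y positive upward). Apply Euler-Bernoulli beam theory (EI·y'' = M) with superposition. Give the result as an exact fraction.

Load 1 — uniform load w=13 kN/m over full span:
  θ_1 = -wx(L-x)(L-2x)/(12EI) = -13·9·(12-9)·(12-2·9)/(12·10000) = 351/20000 rad
Load 2 — point force P=-3 kN at a=8 m (b=L-a=4):
  θ_2 = Pa²(L-x)(2bL-(3b+a)(L-x))/(2L³EI)  [x>a] = (-3)·8²·(12-9)·(2·4·12-(3·4+8)·(12-9))/(2·12³·10000) = -3/5000 rad
Superposition: θ = Σ θ_i = 339/20000 rad ≈ 0.016950 rad

θ(9) = 339/20000 rad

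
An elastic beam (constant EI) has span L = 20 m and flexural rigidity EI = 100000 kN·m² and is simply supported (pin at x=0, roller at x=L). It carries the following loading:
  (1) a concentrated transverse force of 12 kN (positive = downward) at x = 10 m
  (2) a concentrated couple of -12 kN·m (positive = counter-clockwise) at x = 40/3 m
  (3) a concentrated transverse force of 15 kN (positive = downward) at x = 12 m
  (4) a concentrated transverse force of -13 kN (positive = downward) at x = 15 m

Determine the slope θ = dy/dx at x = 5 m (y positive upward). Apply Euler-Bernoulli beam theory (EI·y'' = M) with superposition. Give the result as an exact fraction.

Load 1 — point force P=12 kN at a=10 m (b=L-a=10):
  θ_1 = -Pb(L²-b²-3x²)/(6LEI)  [x≤a] = -12·10·(20²-10²-3·5²)/(6·20·100000) = -9/4000 rad
Load 2 — applied couple M₀=-12 kN·m at a=40/3 m (b=L-a=20/3):
  θ_2 = (M₀x²/(2L)+C₁)/EI  [x≤a] with C₁=M₀(3b²-L²)/(6L)=80/3 = ((-12)·5²/(2·20)+(80/3))/100000 = 23/120000 rad
Load 3 — point force P=15 kN at a=12 m (b=L-a=8):
  θ_3 = -Pb(L²-b²-3x²)/(6LEI)  [x≤a] = -15·8·(20²-8²-3·5²)/(6·20·100000) = -261/100000 rad
Load 4 — point force P=-13 kN at a=15 m (b=L-a=5):
  θ_4 = -Pb(L²-b²-3x²)/(6LEI)  [x≤a] = -(-13)·5·(20²-5²-3·5²)/(6·20·100000) = 13/8000 rad
Superposition: θ = Σ θ_i = -913/300000 rad ≈ -0.003043 rad

θ(5) = -913/300000 rad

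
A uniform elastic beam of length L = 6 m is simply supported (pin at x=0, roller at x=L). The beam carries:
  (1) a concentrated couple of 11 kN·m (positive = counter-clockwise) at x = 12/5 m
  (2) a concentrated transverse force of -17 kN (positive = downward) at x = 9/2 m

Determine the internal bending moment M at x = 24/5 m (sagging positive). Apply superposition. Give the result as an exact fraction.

Load 1 — applied couple M₀=11 kN·m at a=12/5 m (b=L-a=18/5):
  M_1 = M₀x/L - M₀  [x>a] = 11·(24/5)/6 - 11 = -11/5 kN·m
Load 2 — point force P=-17 kN at a=9/2 m (b=L-a=3/2):
  M_2 = Pa(L-x)/L  [x>a] = (-17)·(9/2)·(6-(24/5))/6 = -153/10 kN·m
Superposition: M = Σ M_i = -35/2 kN·m ≈ -17.500000 kN·m

M(24/5) = -35/2 kN·m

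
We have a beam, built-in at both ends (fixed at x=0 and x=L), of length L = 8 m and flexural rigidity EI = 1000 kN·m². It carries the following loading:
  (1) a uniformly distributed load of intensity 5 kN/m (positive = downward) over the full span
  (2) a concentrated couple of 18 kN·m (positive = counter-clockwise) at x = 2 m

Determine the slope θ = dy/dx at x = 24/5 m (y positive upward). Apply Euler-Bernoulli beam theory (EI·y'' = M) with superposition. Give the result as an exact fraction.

Load 1 — uniform load w=5 kN/m over full span:
  θ_1 = -wx(L-x)(L-2x)/(12EI) = -5·(24/5)·(8-(24/5))·(8-2·(24/5))/(12·1000) = 32/3125 rad
Load 2 — applied couple M₀=18 kN·m at a=2 m (b=L-a=6):
  θ_2 = (R_Ax²/2 - M_Ax - M₀(x-a))/EI  [x>a] with R_A=81/32, M_A=-27/8 = ((81/32)·(24/5)²/2 - (-27/8)·(24/5) - 18·((24/5)-2))/1000 = -63/12500 rad
Superposition: θ = Σ θ_i = 13/2500 rad ≈ 0.005200 rad

θ(24/5) = 13/2500 rad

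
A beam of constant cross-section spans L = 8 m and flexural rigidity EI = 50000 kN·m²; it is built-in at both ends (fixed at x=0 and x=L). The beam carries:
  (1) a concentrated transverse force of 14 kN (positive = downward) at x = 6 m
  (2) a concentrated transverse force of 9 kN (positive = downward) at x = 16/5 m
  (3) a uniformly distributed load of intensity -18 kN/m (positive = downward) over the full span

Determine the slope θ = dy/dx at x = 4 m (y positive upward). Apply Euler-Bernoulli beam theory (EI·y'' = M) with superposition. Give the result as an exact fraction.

θ(4) = -299/12500000 rad

Load 1 — point force P=14 kN at a=6 m (b=L-a=2):
  θ_1 = -Pb²x(2aL-(3a+b)x)/(2L³EI)  [x≤a] = -14·2²·4·(2·6·8-(3·6+2)·4)/(2·8³·50000) = -7/100000 rad
Load 2 — point force P=9 kN at a=16/5 m (b=L-a=24/5):
  θ_2 = Pa²(L-x)(2bL-(3b+a)(L-x))/(2L³EI)  [x>a] = 9·(16/5)²·(8-4)·(2·(24/5)·8-(3·(24/5)+(16/5))·(8-4))/(2·8³·50000) = 18/390625 rad
Load 3 — uniform load w=-18 kN/m over full span:
  θ_3 = -wx(L-x)(L-2x)/(12EI) = -(-18)·4·(8-4)·(8-2·4)/(12·50000) = 0 rad
Superposition: θ = Σ θ_i = -299/12500000 rad ≈ -0.000024 rad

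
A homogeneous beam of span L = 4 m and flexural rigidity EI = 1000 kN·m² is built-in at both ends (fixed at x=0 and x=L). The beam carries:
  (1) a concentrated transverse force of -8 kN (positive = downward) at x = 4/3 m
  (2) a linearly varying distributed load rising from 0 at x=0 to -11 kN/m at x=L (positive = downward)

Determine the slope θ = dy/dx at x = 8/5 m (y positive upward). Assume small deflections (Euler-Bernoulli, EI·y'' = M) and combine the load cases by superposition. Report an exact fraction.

Load 1 — point force P=-8 kN at a=4/3 m (b=L-a=8/3):
  θ_1 = Pa²(L-x)(2bL-(3b+a)(L-x))/(2L³EI)  [x>a] = (-8)·(4/3)²·(4-(8/5))·(2·(8/3)·4-(3·(8/3)+(4/3))·(4-(8/5)))/(2·4³·1000) = 8/28125 rad
Load 2 — triangular load w₀=-11 kN/m (0→w₀ over full span):
  θ_2 = -w₀(2x(L-x)(L-2x)(x+2L)+x²(L-x)²)/(120LEI) = -(-11)·(2·(8/5)·(4-(8/5))·(4-2·(8/5))·((8/5)+2·4)+(8/5)²·(4-(8/5))²)/(120·4·1000) = 132/78125 rad
Superposition: θ = Σ θ_i = 1388/703125 rad ≈ 0.001974 rad

θ(8/5) = 1388/703125 rad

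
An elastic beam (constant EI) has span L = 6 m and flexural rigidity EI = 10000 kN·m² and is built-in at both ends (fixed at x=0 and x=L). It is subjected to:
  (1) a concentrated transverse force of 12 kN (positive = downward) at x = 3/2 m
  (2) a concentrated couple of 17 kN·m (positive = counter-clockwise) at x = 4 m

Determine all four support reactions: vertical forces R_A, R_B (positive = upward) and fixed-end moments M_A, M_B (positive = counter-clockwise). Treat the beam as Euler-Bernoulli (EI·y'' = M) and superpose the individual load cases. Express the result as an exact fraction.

Load 1 — point force P=12 kN at a=3/2 m (b=L-a=9/2):
  R_A = Pb²(3a+b)/L³ = 12·(9/2)²·(3·(3/2)+(9/2))/6³ = 81/8 kN
  M_A = Pab²/L² = 12·(3/2)·(9/2)²/6² = 81/8 kN·m
  R_B = Pa²(a+3b)/L³ = 12·(3/2)²·((3/2)+3·(9/2))/6³ = 15/8 kN
  M_B = -Pa²b/L² = -12·(3/2)²·(9/2)/6² = -27/8 kN·m
Load 2 — applied couple M₀=17 kN·m at a=4 m (b=L-a=2):
  R_A = 6M₀ab/L³ = 6·17·4·2/6³ = 34/9 kN
  M_A = M₀b(2a-b)/L² = 17·2·(2·4-2)/6² = 17/3 kN·m
  R_B = -6M₀ab/L³ = -6·17·4·2/6³ = -34/9 kN
  M_B = M₀a(2b-a)/L² = 17·4·(2·2-4)/6² = 0 kN·m
Superposition: R_A = 1001/72 kN, M_A = 379/24 kN·m, R_B = -137/72 kN, M_B = -27/8 kN·m

R_A = 1001/72 kN, M_A = 379/24 kN·m, R_B = -137/72 kN, M_B = -27/8 kN·m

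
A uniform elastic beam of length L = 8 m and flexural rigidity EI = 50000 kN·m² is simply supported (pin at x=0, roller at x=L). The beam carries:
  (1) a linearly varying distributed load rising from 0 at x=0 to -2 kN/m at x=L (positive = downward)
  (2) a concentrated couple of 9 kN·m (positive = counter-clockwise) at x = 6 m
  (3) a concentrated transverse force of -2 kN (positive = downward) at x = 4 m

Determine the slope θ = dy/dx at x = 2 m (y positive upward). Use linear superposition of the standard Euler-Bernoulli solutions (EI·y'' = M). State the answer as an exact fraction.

θ(2) = 149/562500 rad

Load 1 — triangular load w₀=-2 kN/m (0→w₀ over full span):
  θ_1 = -w₀(7L⁴-30L²x²+15x⁴)/(360LEI) = -(-2)·(7·8⁴-30·8²·2²+15·2⁴)/(360·8·50000) = 1327/4500000 rad
Load 2 — applied couple M₀=9 kN·m at a=6 m (b=L-a=2):
  θ_2 = (M₀x²/(2L)+C₁)/EI  [x≤a] with C₁=M₀(3b²-L²)/(6L)=-39/4 = (9·2²/(2·8)+(-39/4))/50000 = -3/20000 rad
Load 3 — point force P=-2 kN at a=4 m (b=L-a=4):
  θ_3 = -Pb(L²-b²-3x²)/(6LEI)  [x≤a] = -(-2)·4·(8²-4²-3·2²)/(6·8·50000) = 3/25000 rad
Superposition: θ = Σ θ_i = 149/562500 rad ≈ 0.000265 rad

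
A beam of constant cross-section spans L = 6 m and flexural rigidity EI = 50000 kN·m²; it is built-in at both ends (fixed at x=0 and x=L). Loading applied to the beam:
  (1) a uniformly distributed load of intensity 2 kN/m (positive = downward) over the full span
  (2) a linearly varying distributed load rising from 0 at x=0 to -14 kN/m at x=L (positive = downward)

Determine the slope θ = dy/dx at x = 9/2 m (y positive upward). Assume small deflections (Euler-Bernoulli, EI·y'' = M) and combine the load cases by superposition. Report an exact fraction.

Load 1 — uniform load w=2 kN/m over full span:
  θ_1 = -wx(L-x)(L-2x)/(12EI) = -2·(9/2)·(6-(9/2))·(6-2·(9/2))/(12·50000) = 27/400000 rad
Load 2 — triangular load w₀=-14 kN/m (0→w₀ over full span):
  θ_2 = -w₀(2x(L-x)(L-2x)(x+2L)+x²(L-x)²)/(120LEI) = -(-14)·(2·(9/2)·(6-(9/2))·(6-2·(9/2))·((9/2)+2·6)+(9/2)²·(6-(9/2))²)/(120·6·50000) = -7749/32000000 rad
Superposition: θ = Σ θ_i = -5589/32000000 rad ≈ -0.000175 rad

θ(9/2) = -5589/32000000 rad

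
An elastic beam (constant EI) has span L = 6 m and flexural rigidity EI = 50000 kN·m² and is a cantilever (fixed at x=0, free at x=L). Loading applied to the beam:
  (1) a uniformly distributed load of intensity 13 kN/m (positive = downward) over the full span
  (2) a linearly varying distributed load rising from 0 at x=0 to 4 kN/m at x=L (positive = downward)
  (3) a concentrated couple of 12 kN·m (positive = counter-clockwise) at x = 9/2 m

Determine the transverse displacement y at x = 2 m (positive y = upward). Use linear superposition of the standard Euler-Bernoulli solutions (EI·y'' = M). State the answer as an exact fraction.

y(2) = -9649/1125000 m

Load 1 — uniform load w=13 kN/m over full span:
  y_1 = -wx²(x²-4Lx+6L²)/(24EI) = -13·2²·(2²-4·6·2+6·6²)/(24·50000) = -559/75000 m
Load 2 — triangular load w₀=4 kN/m (0→w₀ over full span):
  y_2 = (w₀Lx³/12-w₀L²x²/6-w₀x⁵/(120L))/EI = (4·6·2³/12-4·6²·2²/6-4·2⁵/(120·6))/50000 = -451/281250 m
Load 3 — applied couple M₀=12 kN·m at a=9/2 m (b=L-a=3/2):
  y_3 = M₀x²/(2EI)  [x≤a] = 12·2²/(2·50000) = 3/6250 m
Superposition: y = Σ y_i = -9649/1125000 m ≈ -0.008577 m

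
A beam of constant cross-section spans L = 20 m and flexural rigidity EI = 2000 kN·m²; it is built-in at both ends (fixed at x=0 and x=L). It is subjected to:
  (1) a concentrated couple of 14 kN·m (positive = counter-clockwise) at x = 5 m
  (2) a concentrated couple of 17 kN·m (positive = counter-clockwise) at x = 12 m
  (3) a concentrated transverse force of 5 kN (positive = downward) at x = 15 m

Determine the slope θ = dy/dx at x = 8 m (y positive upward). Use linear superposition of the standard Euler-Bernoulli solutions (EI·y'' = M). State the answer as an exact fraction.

θ(8) = -3163/500000 rad

Load 1 — applied couple M₀=14 kN·m at a=5 m (b=L-a=15):
  θ_1 = (R_Ax²/2 - M_Ax - M₀(x-a))/EI  [x>a] with R_A=63/80, M_A=-21/8 = ((63/80)·8²/2 - (-21/8)·8 - 14·(8-5))/2000 = 21/10000 rad
Load 2 — applied couple M₀=17 kN·m at a=12 m (b=L-a=8):
  θ_2 = (R_Ax²/2 - M_Ax)/EI  [x≤a] with R_A=153/125, M_A=136/25 = ((153/125)·8²/2 - (136/25)·8)/2000 = -34/15625 rad
Load 3 — point force P=5 kN at a=15 m (b=L-a=5):
  θ_3 = -Pb²x(2aL-(3a+b)x)/(2L³EI)  [x≤a] = -5·5²·8·(2·15·20-(3·15+5)·8)/(2·20³·2000) = -1/160 rad
Superposition: θ = Σ θ_i = -3163/500000 rad ≈ -0.006326 rad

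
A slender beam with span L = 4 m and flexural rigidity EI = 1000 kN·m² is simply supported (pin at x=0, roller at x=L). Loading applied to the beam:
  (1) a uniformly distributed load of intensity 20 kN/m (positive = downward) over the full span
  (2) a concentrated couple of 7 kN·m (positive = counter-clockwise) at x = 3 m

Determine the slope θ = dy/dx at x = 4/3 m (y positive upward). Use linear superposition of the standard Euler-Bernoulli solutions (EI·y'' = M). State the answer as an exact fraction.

Load 1 — uniform load w=20 kN/m over full span:
  θ_1 = -w(L³-6Lx²+4x³)/(24EI) = -20·(4³-6·4·(4/3)²+4·(4/3)³)/(24·1000) = -52/2025 rad
Load 2 — applied couple M₀=7 kN·m at a=3 m (b=L-a=1):
  θ_2 = (M₀x²/(2L)+C₁)/EI  [x≤a] with C₁=M₀(3b²-L²)/(6L)=-91/24 = (7·(4/3)²/(2·4)+(-91/24))/1000 = -161/72000 rad
Superposition: θ = Σ θ_i = -18089/648000 rad ≈ -0.027915 rad

θ(4/3) = -18089/648000 rad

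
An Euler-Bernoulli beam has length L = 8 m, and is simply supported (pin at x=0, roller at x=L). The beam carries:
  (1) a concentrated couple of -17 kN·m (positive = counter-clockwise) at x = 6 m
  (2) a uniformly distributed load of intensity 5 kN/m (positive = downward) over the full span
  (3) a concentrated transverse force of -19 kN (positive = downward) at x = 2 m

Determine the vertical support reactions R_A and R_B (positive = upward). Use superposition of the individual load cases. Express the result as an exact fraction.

R_A = 29/8 kN, R_B = 139/8 kN

Load 1 — applied couple M₀=-17 kN·m at a=6 m (b=L-a=2):
  R_A = M₀/L = (-17)/8 = -17/8 kN
  R_B = -M₀/L = -(-17)/8 = 17/8 kN
Load 2 — uniform load w=5 kN/m over full span:
  R_A = wL/2 = 5·8/2 = 20 kN
  R_B = wL/2 = 5·8/2 = 20 kN
Load 3 — point force P=-19 kN at a=2 m (b=L-a=6):
  R_A = Pb/L = (-19)·6/8 = -57/4 kN
  R_B = Pa/L = (-19)·2/8 = -19/4 kN
Superposition: R_A = 29/8 kN, R_B = 139/8 kN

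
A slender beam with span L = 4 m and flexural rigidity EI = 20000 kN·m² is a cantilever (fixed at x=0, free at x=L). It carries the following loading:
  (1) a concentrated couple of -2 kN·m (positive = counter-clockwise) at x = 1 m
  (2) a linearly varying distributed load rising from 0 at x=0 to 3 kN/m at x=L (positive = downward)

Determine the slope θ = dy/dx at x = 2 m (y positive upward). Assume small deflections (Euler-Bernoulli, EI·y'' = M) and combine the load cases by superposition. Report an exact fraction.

Load 1 — applied couple M₀=-2 kN·m at a=1 m (b=L-a=3):
  θ_1 = M₀a/EI  [x>a] = (-2)·1/20000 = -1/10000 rad
Load 2 — triangular load w₀=3 kN/m (0→w₀ over full span):
  θ_2 = (w₀Lx²/4-w₀L²x/3-w₀x⁴/(24L))/EI = (3·4·2²/4-3·4²·2/3-3·2⁴/(24·4))/20000 = -41/40000 rad
Superposition: θ = Σ θ_i = -9/8000 rad ≈ -0.001125 rad

θ(2) = -9/8000 rad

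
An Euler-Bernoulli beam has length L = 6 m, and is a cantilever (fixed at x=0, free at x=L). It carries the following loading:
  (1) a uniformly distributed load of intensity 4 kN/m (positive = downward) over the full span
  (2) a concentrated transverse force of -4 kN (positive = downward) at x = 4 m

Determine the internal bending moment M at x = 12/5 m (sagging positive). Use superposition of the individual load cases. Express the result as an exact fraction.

M(12/5) = -488/25 kN·m

Load 1 — uniform load w=4 kN/m over full span:
  M_1 = -w(L-x)²/2 = -4·(6-(12/5))²/2 = -648/25 kN·m
Load 2 — point force P=-4 kN at a=4 m (b=L-a=2):
  M_2 = -P(a-x)  [x≤a] = -(-4)·(4-(12/5)) = 32/5 kN·m
Superposition: M = Σ M_i = -488/25 kN·m ≈ -19.520000 kN·m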